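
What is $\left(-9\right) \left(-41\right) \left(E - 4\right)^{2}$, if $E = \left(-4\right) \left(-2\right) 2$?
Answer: $53136$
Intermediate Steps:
$E = 16$ ($E = 8 \cdot 2 = 16$)
$\left(-9\right) \left(-41\right) \left(E - 4\right)^{2} = \left(-9\right) \left(-41\right) \left(16 - 4\right)^{2} = 369 \cdot 12^{2} = 369 \cdot 144 = 53136$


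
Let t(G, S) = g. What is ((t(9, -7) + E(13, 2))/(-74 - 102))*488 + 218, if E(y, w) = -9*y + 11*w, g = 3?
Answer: 5204/11 ≈ 473.09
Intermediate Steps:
t(G, S) = 3
((t(9, -7) + E(13, 2))/(-74 - 102))*488 + 218 = ((3 + (-9*13 + 11*2))/(-74 - 102))*488 + 218 = ((3 + (-117 + 22))/(-176))*488 + 218 = ((3 - 95)*(-1/176))*488 + 218 = -92*(-1/176)*488 + 218 = (23/44)*488 + 218 = 2806/11 + 218 = 5204/11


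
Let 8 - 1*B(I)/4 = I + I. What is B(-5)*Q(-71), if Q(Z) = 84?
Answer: 6048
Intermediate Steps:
B(I) = 32 - 8*I (B(I) = 32 - 4*(I + I) = 32 - 8*I)
B(-5)*Q(-71) = (32 - 8*(-5))*84 = (32 + 40)*84 = 72*84 = 6048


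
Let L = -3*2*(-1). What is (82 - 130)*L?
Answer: -288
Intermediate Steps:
L = 6 (L = -6*(-1) = 6)
(82 - 130)*L = (82 - 130)*6 = -48*6 = -288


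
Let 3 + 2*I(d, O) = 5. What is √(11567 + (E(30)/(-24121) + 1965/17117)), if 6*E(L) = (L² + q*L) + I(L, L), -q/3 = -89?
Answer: √70985746442315641730214/2477274942 ≈ 107.55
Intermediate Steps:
q = 267 (q = -3*(-89) = 267)
I(d, O) = 1 (I(d, O) = -3/2 + (½)*5 = -3/2 + 5/2 = 1)
E(L) = ⅙ + L²/6 + 89*L/2 (E(L) = ((L² + 267*L) + 1)/6 = (1 + L² + 267*L)/6 = ⅙ + L²/6 + 89*L/2)
√(11567 + (E(30)/(-24121) + 1965/17117)) = √(11567 + ((⅙ + (⅙)*30² + (89/2)*30)/(-24121) + 1965/17117)) = √(11567 + ((⅙ + (⅙)*900 + 1335)*(-1/24121) + 1965*(1/17117))) = √(11567 + ((⅙ + 150 + 1335)*(-1/24121) + 1965/17117)) = √(11567 + ((8911/6)*(-1/24121) + 1965/17117)) = √(11567 + (-8911/144726 + 1965/17117)) = √(11567 + 131857003/2477274942) = √(28654771111117/2477274942) = √70985746442315641730214/2477274942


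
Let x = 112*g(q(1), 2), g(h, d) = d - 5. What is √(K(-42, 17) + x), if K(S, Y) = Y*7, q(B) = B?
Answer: I*√217 ≈ 14.731*I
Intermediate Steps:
g(h, d) = -5 + d
K(S, Y) = 7*Y
x = -336 (x = 112*(-5 + 2) = 112*(-3) = -336)
√(K(-42, 17) + x) = √(7*17 - 336) = √(119 - 336) = √(-217) = I*√217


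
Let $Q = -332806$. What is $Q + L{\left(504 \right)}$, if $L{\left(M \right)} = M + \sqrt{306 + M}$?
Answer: $-332302 + 9 \sqrt{10} \approx -3.3227 \cdot 10^{5}$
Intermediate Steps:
$Q + L{\left(504 \right)} = -332806 + \left(504 + \sqrt{306 + 504}\right) = -332806 + \left(504 + \sqrt{810}\right) = -332806 + \left(504 + 9 \sqrt{10}\right) = -332302 + 9 \sqrt{10}$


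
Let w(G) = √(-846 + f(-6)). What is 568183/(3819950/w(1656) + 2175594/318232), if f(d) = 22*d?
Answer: 48090445905208061124/184719637494371311979201 + 27475374667651121318800*I*√978/184719637494371311979201 ≈ 0.00026034 + 4.6516*I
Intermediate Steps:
w(G) = I*√978 (w(G) = √(-846 + 22*(-6)) = √(-846 - 132) = √(-978) = I*√978)
568183/(3819950/w(1656) + 2175594/318232) = 568183/(3819950/((I*√978)) + 2175594/318232) = 568183/(3819950*(-I*√978/978) + 2175594*(1/318232)) = 568183/(-1909975*I*√978/489 + 1087797/159116) = 568183/(1087797/159116 - 1909975*I*√978/489)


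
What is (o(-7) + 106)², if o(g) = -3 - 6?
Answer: 9409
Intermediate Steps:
o(g) = -9
(o(-7) + 106)² = (-9 + 106)² = 97² = 9409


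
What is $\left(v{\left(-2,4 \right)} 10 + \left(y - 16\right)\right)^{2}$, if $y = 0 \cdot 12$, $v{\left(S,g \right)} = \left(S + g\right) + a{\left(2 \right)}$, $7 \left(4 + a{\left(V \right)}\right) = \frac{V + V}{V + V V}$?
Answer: $\frac{541696}{441} \approx 1228.3$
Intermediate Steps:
$a{\left(V \right)} = -4 + \frac{2 V}{7 \left(V + V^{2}\right)}$ ($a{\left(V \right)} = -4 + \frac{\left(V + V\right) \frac{1}{V + V V}}{7} = -4 + \frac{2 V \frac{1}{V + V^{2}}}{7} = -4 + \frac{2 V}{7 \left(V + V^{2}\right)}$)
$v{\left(S,g \right)} = - \frac{82}{21} + S + g$ ($v{\left(S,g \right)} = \left(S + g\right) + \frac{2 \left(-13 - 28\right)}{7 \left(1 + 2\right)} = \left(S + g\right) + \frac{2 \left(-13 - 28\right)}{7 \cdot 3} = \left(S + g\right) + \frac{2}{7} \cdot \frac{1}{3} \left(-41\right) = \left(S + g\right) - \frac{82}{21} = - \frac{82}{21} + S + g$)
$y = 0$
$\left(v{\left(-2,4 \right)} 10 + \left(y - 16\right)\right)^{2} = \left(\left(- \frac{82}{21} - 2 + 4\right) 10 + \left(0 - 16\right)\right)^{2} = \left(\left(- \frac{40}{21}\right) 10 + \left(0 - 16\right)\right)^{2} = \left(- \frac{400}{21} - 16\right)^{2} = \left(- \frac{736}{21}\right)^{2} = \frac{541696}{441}$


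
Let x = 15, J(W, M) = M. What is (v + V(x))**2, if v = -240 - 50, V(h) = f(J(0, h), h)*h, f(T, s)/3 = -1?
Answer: 112225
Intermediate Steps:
f(T, s) = -3 (f(T, s) = 3*(-1) = -3)
V(h) = -3*h
v = -290
(v + V(x))**2 = (-290 - 3*15)**2 = (-290 - 45)**2 = (-335)**2 = 112225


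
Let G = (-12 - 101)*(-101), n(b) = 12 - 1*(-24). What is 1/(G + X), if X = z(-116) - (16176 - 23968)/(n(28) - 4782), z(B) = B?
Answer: 2373/26803885 ≈ 8.8532e-5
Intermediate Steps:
n(b) = 36 (n(b) = 12 + 24 = 36)
X = -279164/2373 (X = -116 - (16176 - 23968)/(36 - 4782) = -116 - (-7792)/(-4746) = -116 - (-7792)*(-1)/4746 = -116 - 1*3896/2373 = -116 - 3896/2373 = -279164/2373 ≈ -117.64)
G = 11413 (G = -113*(-101) = 11413)
1/(G + X) = 1/(11413 - 279164/2373) = 1/(26803885/2373) = 2373/26803885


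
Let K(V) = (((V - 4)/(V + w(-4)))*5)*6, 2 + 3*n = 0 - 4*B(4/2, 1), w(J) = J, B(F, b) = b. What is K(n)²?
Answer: 900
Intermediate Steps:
n = -2 (n = -⅔ + (0 - 4*1)/3 = -⅔ + (0 - 4)/3 = -⅔ + (⅓)*(-4) = -⅔ - 4/3 = -2)
K(V) = 30 (K(V) = (((V - 4)/(V - 4))*5)*6 = (((-4 + V)/(-4 + V))*5)*6 = (1*5)*6 = 5*6 = 30)
K(n)² = 30² = 900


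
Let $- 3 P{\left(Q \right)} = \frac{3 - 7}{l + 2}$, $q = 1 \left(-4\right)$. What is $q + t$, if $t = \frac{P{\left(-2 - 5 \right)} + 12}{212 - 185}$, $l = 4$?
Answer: $- \frac{862}{243} \approx -3.5473$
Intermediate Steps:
$q = -4$
$P{\left(Q \right)} = \frac{2}{9}$ ($P{\left(Q \right)} = - \frac{\left(3 - 7\right) \frac{1}{4 + 2}}{3} = - \frac{\left(-4\right) \frac{1}{6}}{3} = \left(- \frac{1}{3}\right) \left(- \frac{2}{3}\right) = \frac{2}{9}$)
$t = \frac{110}{243}$ ($t = \frac{\frac{2}{9} + 12}{212 - 185} = \frac{110}{9 \cdot 27} = \frac{110}{9} \cdot \frac{1}{27} = \frac{110}{243} \approx 0.45267$)
$q + t = -4 + \frac{110}{243} = - \frac{862}{243}$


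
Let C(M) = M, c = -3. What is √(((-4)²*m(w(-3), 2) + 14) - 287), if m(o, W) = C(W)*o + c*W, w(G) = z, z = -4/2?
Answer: I*√433 ≈ 20.809*I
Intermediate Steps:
z = -2 (z = -4*½ = -2)
w(G) = -2
m(o, W) = -3*W + W*o (m(o, W) = W*o - 3*W = -3*W + W*o)
√(((-4)²*m(w(-3), 2) + 14) - 287) = √(((-4)²*(2*(-3 - 2)) + 14) - 287) = √((16*(2*(-5)) + 14) - 287) = √((16*(-10) + 14) - 287) = √((-160 + 14) - 287) = √(-146 - 287) = √(-433) = I*√433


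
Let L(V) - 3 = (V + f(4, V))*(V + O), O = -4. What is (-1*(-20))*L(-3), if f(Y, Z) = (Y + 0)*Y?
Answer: -1760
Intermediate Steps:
f(Y, Z) = Y**2 (f(Y, Z) = Y*Y = Y**2)
L(V) = 3 + (-4 + V)*(16 + V) (L(V) = 3 + (V + 4**2)*(V - 4) = 3 + (V + 16)*(-4 + V) = 3 + (16 + V)*(-4 + V) = 3 + (-4 + V)*(16 + V))
(-1*(-20))*L(-3) = (-1*(-20))*(-61 + (-3)**2 + 12*(-3)) = 20*(-61 + 9 - 36) = 20*(-88) = -1760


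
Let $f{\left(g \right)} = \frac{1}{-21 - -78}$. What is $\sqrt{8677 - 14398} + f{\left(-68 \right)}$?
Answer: $\frac{1}{57} + i \sqrt{5721} \approx 0.017544 + 75.637 i$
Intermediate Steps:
$f{\left(g \right)} = \frac{1}{57}$ ($f{\left(g \right)} = \frac{1}{-21 + \left(-3 + 81\right)} = \frac{1}{-21 + 78} = \frac{1}{57}$)
$\sqrt{8677 - 14398} + f{\left(-68 \right)} = \sqrt{8677 - 14398} + \frac{1}{57} = \sqrt{-5721} + \frac{1}{57} = i \sqrt{5721} + \frac{1}{57} = \frac{1}{57} + i \sqrt{5721}$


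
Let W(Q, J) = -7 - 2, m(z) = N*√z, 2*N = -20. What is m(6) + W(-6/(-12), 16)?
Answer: -9 - 10*√6 ≈ -33.495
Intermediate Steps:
N = -10 (N = (½)*(-20) = -10)
m(z) = -10*√z
W(Q, J) = -9
m(6) + W(-6/(-12), 16) = -10*√6 - 9 = -9 - 10*√6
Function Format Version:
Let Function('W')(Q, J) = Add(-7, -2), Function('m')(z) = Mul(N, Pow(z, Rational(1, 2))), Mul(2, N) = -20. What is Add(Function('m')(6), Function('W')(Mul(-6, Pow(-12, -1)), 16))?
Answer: Add(-9, Mul(-10, Pow(6, Rational(1, 2)))) ≈ -33.495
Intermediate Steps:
N = -10 (N = Mul(Rational(1, 2), -20) = -10)
Function('m')(z) = Mul(-10, Pow(z, Rational(1, 2)))
Function('W')(Q, J) = -9
Add(Function('m')(6), Function('W')(Mul(-6, Pow(-12, -1)), 16)) = Add(Mul(-10, Pow(6, Rational(1, 2))), -9) = Add(-9, Mul(-10, Pow(6, Rational(1, 2))))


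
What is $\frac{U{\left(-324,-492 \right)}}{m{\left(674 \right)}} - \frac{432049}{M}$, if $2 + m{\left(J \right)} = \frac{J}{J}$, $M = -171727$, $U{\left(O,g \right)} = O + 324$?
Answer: $\frac{432049}{171727} \approx 2.5159$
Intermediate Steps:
$U{\left(O,g \right)} = 324 + O$
$m{\left(J \right)} = -1$ ($m{\left(J \right)} = -2 + \frac{J}{J} = -2 + 1 = -1$)
$\frac{U{\left(-324,-492 \right)}}{m{\left(674 \right)}} - \frac{432049}{M} = \frac{324 - 324}{-1} - \frac{432049}{-171727} = 0 \left(-1\right) - - \frac{432049}{171727} = 0 + \frac{432049}{171727} = \frac{432049}{171727}$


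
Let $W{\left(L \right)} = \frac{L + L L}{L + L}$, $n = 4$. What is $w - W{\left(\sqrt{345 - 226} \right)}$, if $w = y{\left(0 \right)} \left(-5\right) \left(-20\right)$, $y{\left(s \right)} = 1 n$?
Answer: $\frac{799}{2} - \frac{\sqrt{119}}{2} \approx 394.05$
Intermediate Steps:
$y{\left(s \right)} = 4$ ($y{\left(s \right)} = 1 \cdot 4 = 4$)
$w = 400$ ($w = 4 \left(-5\right) \left(-20\right) = \left(-20\right) \left(-20\right) = 400$)
$W{\left(L \right)} = \frac{L + L^{2}}{2 L}$
$w - W{\left(\sqrt{345 - 226} \right)} = 400 - \left(\frac{1}{2} + \frac{\sqrt{345 - 226}}{2}\right) = 400 - \left(\frac{1}{2} + \frac{\sqrt{119}}{2}\right) = \frac{799}{2} - \frac{\sqrt{119}}{2}$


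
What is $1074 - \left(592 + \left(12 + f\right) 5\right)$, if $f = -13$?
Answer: $487$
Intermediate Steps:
$1074 - \left(592 + \left(12 + f\right) 5\right) = 1074 - \left(592 + \left(12 - 13\right) 5\right) = 1074 - \left(592 - 5\right) = 1074 - 587 = 487$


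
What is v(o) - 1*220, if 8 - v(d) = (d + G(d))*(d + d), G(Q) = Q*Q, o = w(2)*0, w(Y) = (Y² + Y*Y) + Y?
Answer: -212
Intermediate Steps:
w(Y) = Y + 2*Y² (w(Y) = (Y² + Y²) + Y = 2*Y² + Y = Y + 2*Y²)
o = 0 (o = (2*(1 + 2*2))*0 = (2*(1 + 4))*0 = (2*5)*0 = 10*0 = 0)
G(Q) = Q²
v(d) = 8 - 2*d*(d + d²) (v(d) = 8 - (d + d²)*(d + d) = 8 - (d + d²)*2*d = 8 - 2*d*(d + d²))
v(o) - 1*220 = (8 - 2*0² - 2*0³) - 1*220 = (8 - 2*0 - 2*0) - 220 = (8 + 0 + 0) - 220 = 8 - 220 = -212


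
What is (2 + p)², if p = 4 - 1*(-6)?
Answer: 144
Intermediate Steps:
p = 10 (p = 4 + 6 = 10)
(2 + p)² = (2 + 10)² = 12² = 144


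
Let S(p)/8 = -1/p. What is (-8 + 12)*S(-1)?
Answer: 32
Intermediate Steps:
S(p) = -8/p (S(p) = 8*(-1/p) = -8/p)
(-8 + 12)*S(-1) = (-8 + 12)*(-8/(-1)) = 4*(-8*(-1)) = 4*8 = 32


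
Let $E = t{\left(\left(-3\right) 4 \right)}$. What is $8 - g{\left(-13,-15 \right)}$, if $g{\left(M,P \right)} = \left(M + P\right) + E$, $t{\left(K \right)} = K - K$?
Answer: $36$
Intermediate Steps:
$t{\left(K \right)} = 0$
$E = 0$
$g{\left(M,P \right)} = M + P$ ($g{\left(M,P \right)} = \left(M + P\right) + 0 = M + P$)
$8 - g{\left(-13,-15 \right)} = 8 - \left(-13 - 15\right) = 8 - -28 = 8 + 28 = 36$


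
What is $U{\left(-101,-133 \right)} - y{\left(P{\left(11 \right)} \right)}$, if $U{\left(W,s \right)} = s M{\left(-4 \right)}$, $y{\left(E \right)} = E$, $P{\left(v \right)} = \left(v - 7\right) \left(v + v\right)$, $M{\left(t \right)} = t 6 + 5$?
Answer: $2439$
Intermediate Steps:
$M{\left(t \right)} = 5 + 6 t$ ($M{\left(t \right)} = 6 t + 5 = 5 + 6 t$)
$P{\left(v \right)} = 2 v \left(-7 + v\right)$ ($P{\left(v \right)} = \left(-7 + v\right) 2 v = 2 v \left(-7 + v\right)$)
$U{\left(W,s \right)} = - 19 s$ ($U{\left(W,s \right)} = s \left(5 + 6 \left(-4\right)\right) = s \left(5 - 24\right) = s \left(-19\right) = - 19 s$)
$U{\left(-101,-133 \right)} - y{\left(P{\left(11 \right)} \right)} = \left(-19\right) \left(-133\right) - 2 \cdot 11 \left(-7 + 11\right) = 2527 - 2 \cdot 11 \cdot 4 = 2527 - 88 = 2439$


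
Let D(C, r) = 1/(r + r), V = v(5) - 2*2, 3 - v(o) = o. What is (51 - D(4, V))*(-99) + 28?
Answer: -20117/4 ≈ -5029.3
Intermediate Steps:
v(o) = 3 - o
V = -6 (V = (3 - 1*5) - 2*2 = (3 - 5) - 4 = -2 - 4 = -6)
D(C, r) = 1/(2*r)
(51 - D(4, V))*(-99) + 28 = (51 - 1/(2*(-6)))*(-99) + 28 = (51 - (-1)/(2*6))*(-99) + 28 = (51 - 1*(-1/12))*(-99) + 28 = (51 + 1/12)*(-99) + 28 = (613/12)*(-99) + 28 = -20229/4 + 28 = -20117/4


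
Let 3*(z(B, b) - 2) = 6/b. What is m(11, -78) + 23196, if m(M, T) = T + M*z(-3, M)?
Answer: 23142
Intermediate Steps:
z(B, b) = 2 + 2/b (z(B, b) = 2 + (6/b)/3 = 2 + 2/b)
m(M, T) = T + M*(2 + 2/M)
m(11, -78) + 23196 = (2 - 78 + 2*11) + 23196 = (2 - 78 + 22) + 23196 = -54 + 23196 = 23142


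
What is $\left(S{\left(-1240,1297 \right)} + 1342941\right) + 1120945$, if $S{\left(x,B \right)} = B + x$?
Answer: $2463943$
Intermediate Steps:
$\left(S{\left(-1240,1297 \right)} + 1342941\right) + 1120945 = \left(\left(1297 - 1240\right) + 1342941\right) + 1120945 = \left(57 + 1342941\right) + 1120945 = 1342998 + 1120945 = 2463943$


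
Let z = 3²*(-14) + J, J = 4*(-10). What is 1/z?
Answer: -1/166 ≈ -0.0060241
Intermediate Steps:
J = -40
z = -166 (z = 3²*(-14) - 40 = 9*(-14) - 40 = -126 - 40 = -166)
1/z = 1/(-166) = -1/166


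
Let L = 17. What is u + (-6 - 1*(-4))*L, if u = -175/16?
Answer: -719/16 ≈ -44.938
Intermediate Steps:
u = -175/16 (u = -175*1/16 = -175/16 ≈ -10.938)
u + (-6 - 1*(-4))*L = -175/16 + (-6 - 1*(-4))*17 = -175/16 + (-6 + 4)*17 = -175/16 - 2*17 = -175/16 - 34 = -719/16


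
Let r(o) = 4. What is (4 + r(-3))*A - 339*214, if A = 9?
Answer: -72474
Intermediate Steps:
(4 + r(-3))*A - 339*214 = (4 + 4)*9 - 339*214 = 8*9 - 72546 = 72 - 72546 = -72474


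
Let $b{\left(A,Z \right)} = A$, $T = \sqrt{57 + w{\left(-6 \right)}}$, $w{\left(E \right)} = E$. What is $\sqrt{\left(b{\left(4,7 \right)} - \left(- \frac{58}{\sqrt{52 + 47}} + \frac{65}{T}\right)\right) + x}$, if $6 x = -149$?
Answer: $\frac{\sqrt{-26226750 - 1604460 \sqrt{51} + 2212584 \sqrt{11}}}{1122} \approx 4.9098 i$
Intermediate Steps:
$x = - \frac{149}{6}$ ($x = \frac{1}{6} \left(-149\right) = - \frac{149}{6} \approx -24.833$)
$T = \sqrt{51}$ ($T = \sqrt{57 - 6} = \sqrt{51} \approx 7.1414$)
$\sqrt{\left(b{\left(4,7 \right)} - \left(- \frac{58}{\sqrt{52 + 47}} + \frac{65}{T}\right)\right) + x} = \sqrt{\left(4 - \left(- \frac{58}{\sqrt{52 + 47}} + \frac{65}{\sqrt{51}}\right)\right) - \frac{149}{6}} = \sqrt{\left(4 - \left(- \frac{58}{\sqrt{99}} + 65 \frac{\sqrt{51}}{51}\right)\right) - \frac{149}{6}} = \sqrt{\left(4 - \left(- \frac{58}{3 \sqrt{11}} + \frac{65 \sqrt{51}}{51}\right)\right) - \frac{149}{6}} = \sqrt{\left(4 - \left(- 58 \frac{\sqrt{11}}{33} + \frac{65 \sqrt{51}}{51}\right)\right) - \frac{149}{6}} = \sqrt{\left(4 - \left(- \frac{58 \sqrt{11}}{33} + \frac{65 \sqrt{51}}{51}\right)\right) - \frac{149}{6}} = \sqrt{\left(4 + \left(- \frac{65 \sqrt{51}}{51} + \frac{58 \sqrt{11}}{33}\right)\right) - \frac{149}{6}} = \sqrt{\left(4 - \frac{65 \sqrt{51}}{51} + \frac{58 \sqrt{11}}{33}\right) - \frac{149}{6}} = \sqrt{- \frac{125}{6} - \frac{65 \sqrt{51}}{51} + \frac{58 \sqrt{11}}{33}}$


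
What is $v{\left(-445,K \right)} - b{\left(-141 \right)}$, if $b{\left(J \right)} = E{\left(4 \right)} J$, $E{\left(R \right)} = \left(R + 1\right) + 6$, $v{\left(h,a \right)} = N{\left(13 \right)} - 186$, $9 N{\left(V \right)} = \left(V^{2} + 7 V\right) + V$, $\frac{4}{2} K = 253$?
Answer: $\frac{4186}{3} \approx 1395.3$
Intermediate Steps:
$K = \frac{253}{2}$ ($K = \frac{1}{2} \cdot 253 = \frac{253}{2} \approx 126.5$)
$N{\left(V \right)} = \frac{V^{2}}{9} + \frac{8 V}{9}$ ($N{\left(V \right)} = \frac{\left(V^{2} + 7 V\right) + V}{9} = \frac{V^{2} + 8 V}{9} = \frac{V^{2}}{9} + \frac{8 V}{9}$)
$v{\left(h,a \right)} = - \frac{467}{3}$ ($v{\left(h,a \right)} = \frac{1}{9} \cdot 13 \left(8 + 13\right) - 186 = \frac{1}{9} \cdot 13 \cdot 21 - 186 = \frac{91}{3} - 186 = - \frac{467}{3}$)
$E{\left(R \right)} = 7 + R$ ($E{\left(R \right)} = \left(1 + R\right) + 6 = 7 + R$)
$b{\left(J \right)} = 11 J$ ($b{\left(J \right)} = \left(7 + 4\right) J = 11 J$)
$v{\left(-445,K \right)} - b{\left(-141 \right)} = - \frac{467}{3} - 11 \left(-141\right) = - \frac{467}{3} - -1551 = - \frac{467}{3} + 1551 = \frac{4186}{3}$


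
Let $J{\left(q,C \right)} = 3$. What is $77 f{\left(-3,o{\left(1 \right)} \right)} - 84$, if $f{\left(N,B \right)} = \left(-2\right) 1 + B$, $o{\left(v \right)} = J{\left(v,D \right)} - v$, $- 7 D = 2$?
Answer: $-84$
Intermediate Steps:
$D = - \frac{2}{7}$ ($D = \left(- \frac{1}{7}\right) 2 = - \frac{2}{7} \approx -0.28571$)
$o{\left(v \right)} = 3 - v$
$f{\left(N,B \right)} = -2 + B$
$77 f{\left(-3,o{\left(1 \right)} \right)} - 84 = 77 \left(-2 + \left(3 - 1\right)\right) - 84 = 77 \left(-2 + 2\right) - 84 = 77 \cdot 0 - 84 = 0 - 84 = -84$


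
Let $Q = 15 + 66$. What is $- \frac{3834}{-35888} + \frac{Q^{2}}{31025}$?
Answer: $\frac{177205509}{556712600} \approx 0.31831$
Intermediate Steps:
$Q = 81$
$- \frac{3834}{-35888} + \frac{Q^{2}}{31025} = - \frac{3834}{-35888} + \frac{81^{2}}{31025} = \left(-3834\right) \left(- \frac{1}{35888}\right) + 6561 \cdot \frac{1}{31025} = \frac{1917}{17944} + \frac{6561}{31025} = \frac{177205509}{556712600}$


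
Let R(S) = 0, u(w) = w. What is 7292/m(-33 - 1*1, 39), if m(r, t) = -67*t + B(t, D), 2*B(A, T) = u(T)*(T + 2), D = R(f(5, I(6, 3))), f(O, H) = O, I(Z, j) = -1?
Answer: -7292/2613 ≈ -2.7907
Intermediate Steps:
D = 0
B(A, T) = T*(2 + T)/2 (B(A, T) = (T*(T + 2))/2 = (T*(2 + T))/2 = T*(2 + T)/2)
m(r, t) = -67*t (m(r, t) = -67*t + (½)*0*(2 + 0) = -67*t + (½)*0*2 = -67*t + 0 = -67*t)
7292/m(-33 - 1*1, 39) = 7292/((-67*39)) = 7292/(-2613) = 7292*(-1/2613) = -7292/2613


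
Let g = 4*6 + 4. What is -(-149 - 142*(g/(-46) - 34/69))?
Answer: -511/69 ≈ -7.4058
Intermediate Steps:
g = 28 (g = 24 + 4 = 28)
-(-149 - 142*(g/(-46) - 34/69)) = -(-149 - 142*(28/(-46) - 34/69)) = -(-149 - 142*(28*(-1/46) - 34*1/69)) = -(-149 - 142*(-14/23 - 34/69)) = -(-149 - 142*(-76/69)) = -(-149 + 10792/69) = -1*511/69 = -511/69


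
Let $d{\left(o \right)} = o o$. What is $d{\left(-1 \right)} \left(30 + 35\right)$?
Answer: $65$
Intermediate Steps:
$d{\left(o \right)} = o^{2}$
$d{\left(-1 \right)} \left(30 + 35\right) = \left(-1\right)^{2} \left(30 + 35\right) = 1 \cdot 65 = 65$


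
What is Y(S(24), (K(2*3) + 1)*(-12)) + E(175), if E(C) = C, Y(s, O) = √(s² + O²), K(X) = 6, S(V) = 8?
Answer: 175 + 4*√445 ≈ 259.38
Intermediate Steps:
Y(s, O) = √(O² + s²)
Y(S(24), (K(2*3) + 1)*(-12)) + E(175) = √(((6 + 1)*(-12))² + 8²) + 175 = √((7*(-12))² + 64) + 175 = √((-84)² + 64) + 175 = √(7056 + 64) + 175 = √7120 + 175 = 4*√445 + 175 = 175 + 4*√445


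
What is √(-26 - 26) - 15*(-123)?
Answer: 1845 + 2*I*√13 ≈ 1845.0 + 7.2111*I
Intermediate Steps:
√(-26 - 26) - 15*(-123) = √(-52) + 1845 = 2*I*√13 + 1845 = 1845 + 2*I*√13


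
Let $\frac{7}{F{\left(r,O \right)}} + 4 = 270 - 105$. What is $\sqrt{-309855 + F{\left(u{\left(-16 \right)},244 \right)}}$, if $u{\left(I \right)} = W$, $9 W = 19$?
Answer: $\frac{2 i \sqrt{40978318}}{23} \approx 556.65 i$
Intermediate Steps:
$W = \frac{19}{9}$ ($W = \frac{1}{9} \cdot 19 = \frac{19}{9} \approx 2.1111$)
$u{\left(I \right)} = \frac{19}{9}$
$F{\left(r,O \right)} = \frac{1}{23}$ ($F{\left(r,O \right)} = \frac{7}{-4 + \left(270 - 105\right)} = \frac{7}{-4 + 165} = \frac{7}{161} = 7 \cdot \frac{1}{161} = \frac{1}{23}$)
$\sqrt{-309855 + F{\left(u{\left(-16 \right)},244 \right)}} = \sqrt{-309855 + \frac{1}{23}} = \sqrt{- \frac{7126664}{23}} = \frac{2 i \sqrt{40978318}}{23}$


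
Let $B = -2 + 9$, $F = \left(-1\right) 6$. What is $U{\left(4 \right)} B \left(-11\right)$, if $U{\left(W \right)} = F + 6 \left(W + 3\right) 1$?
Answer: $-2772$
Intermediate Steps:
$F = -6$
$U{\left(W \right)} = 12 + 6 W$ ($U{\left(W \right)} = -6 + 6 \left(W + 3\right) 1 = -6 + 6 \left(3 + W\right) 1 = -6 + \left(18 + 6 W\right) 1 = -6 + \left(18 + 6 W\right) = 12 + 6 W$)
$B = 7$
$U{\left(4 \right)} B \left(-11\right) = \left(12 + 6 \cdot 4\right) 7 \left(-11\right) = \left(12 + 24\right) 7 \left(-11\right) = 36 \cdot 7 \left(-11\right) = 252 \left(-11\right) = -2772$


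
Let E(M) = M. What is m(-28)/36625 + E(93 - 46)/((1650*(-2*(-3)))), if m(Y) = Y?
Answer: 57767/14503500 ≈ 0.0039830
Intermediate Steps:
m(-28)/36625 + E(93 - 46)/((1650*(-2*(-3)))) = -28/36625 + (93 - 46)/((1650*(-2*(-3)))) = -28*1/36625 + 47/((1650*6)) = -28/36625 + 47/9900 = 57767/14503500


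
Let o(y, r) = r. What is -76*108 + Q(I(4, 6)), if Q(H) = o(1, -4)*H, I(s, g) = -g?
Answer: -8184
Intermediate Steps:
Q(H) = -4*H
-76*108 + Q(I(4, 6)) = -76*108 - (-4)*6 = -8208 - 4*(-6) = -8208 + 24 = -8184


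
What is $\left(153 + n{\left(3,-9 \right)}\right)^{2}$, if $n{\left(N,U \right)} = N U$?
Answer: $15876$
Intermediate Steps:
$\left(153 + n{\left(3,-9 \right)}\right)^{2} = \left(153 + 3 \left(-9\right)\right)^{2} = \left(153 - 27\right)^{2} = 126^{2} = 15876$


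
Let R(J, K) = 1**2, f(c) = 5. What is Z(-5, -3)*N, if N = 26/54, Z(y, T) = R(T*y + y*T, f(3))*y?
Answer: -65/27 ≈ -2.4074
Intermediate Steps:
R(J, K) = 1
Z(y, T) = y (Z(y, T) = 1*y = y)
N = 13/27 (N = 26*(1/54) = 13/27 ≈ 0.48148)
Z(-5, -3)*N = -5*13/27 = -65/27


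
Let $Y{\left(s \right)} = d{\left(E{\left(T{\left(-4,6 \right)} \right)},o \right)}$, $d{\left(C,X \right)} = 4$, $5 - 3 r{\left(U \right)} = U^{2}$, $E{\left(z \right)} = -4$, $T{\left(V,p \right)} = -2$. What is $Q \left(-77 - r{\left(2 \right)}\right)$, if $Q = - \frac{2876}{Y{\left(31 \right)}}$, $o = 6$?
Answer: $\frac{166808}{3} \approx 55603.0$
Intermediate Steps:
$r{\left(U \right)} = \frac{5}{3} - \frac{U^{2}}{3}$
$Y{\left(s \right)} = 4$
$Q = -719$ ($Q = - \frac{2876}{4} = \left(-2876\right) \frac{1}{4} = -719$)
$Q \left(-77 - r{\left(2 \right)}\right) = - 719 \left(-77 - \left(\frac{5}{3} - \frac{2^{2}}{3}\right)\right) = - 719 \left(-77 - \left(\frac{5}{3} - \frac{4}{3}\right)\right) = - 719 \left(-77 - \frac{1}{3}\right) = \left(-719\right) \left(- \frac{232}{3}\right) = \frac{166808}{3}$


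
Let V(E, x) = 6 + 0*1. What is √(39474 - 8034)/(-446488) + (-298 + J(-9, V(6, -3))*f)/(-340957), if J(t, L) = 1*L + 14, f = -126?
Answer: 2818/340957 - √1965/111622 ≈ 0.0078678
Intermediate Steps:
V(E, x) = 6 (V(E, x) = 6 + 0 = 6)
J(t, L) = 14 + L (J(t, L) = L + 14 = 14 + L)
√(39474 - 8034)/(-446488) + (-298 + J(-9, V(6, -3))*f)/(-340957) = √(39474 - 8034)/(-446488) + (-298 + (14 + 6)*(-126))/(-340957) = √31440*(-1/446488) + (-298 + 20*(-126))*(-1/340957) = (4*√1965)*(-1/446488) + (-298 - 2520)*(-1/340957) = -√1965/111622 - 2818*(-1/340957) = -√1965/111622 + 2818/340957 = 2818/340957 - √1965/111622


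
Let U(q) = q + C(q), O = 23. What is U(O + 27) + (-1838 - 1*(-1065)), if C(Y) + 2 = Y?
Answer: -675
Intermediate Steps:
C(Y) = -2 + Y
U(q) = -2 + 2*q (U(q) = q + (-2 + q) = -2 + 2*q)
U(O + 27) + (-1838 - 1*(-1065)) = (-2 + 2*(23 + 27)) + (-1838 - 1*(-1065)) = (-2 + 2*50) + (-1838 + 1065) = (-2 + 100) - 773 = 98 - 773 = -675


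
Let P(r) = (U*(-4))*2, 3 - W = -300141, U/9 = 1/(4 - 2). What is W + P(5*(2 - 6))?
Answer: 300108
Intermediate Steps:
U = 9/2 (U = 9/(4 - 2) = 9/2 ≈ 4.5000)
W = 300144 (W = 3 - 1*(-300141) = 3 + 300141 = 300144)
P(r) = -36 (P(r) = ((9/2)*(-4))*2 = -18*2 = -36)
W + P(5*(2 - 6)) = 300144 - 36 = 300108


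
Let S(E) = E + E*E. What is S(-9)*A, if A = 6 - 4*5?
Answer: -1008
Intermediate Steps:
S(E) = E + E²
A = -14 (A = 6 - 20 = -14)
S(-9)*A = -9*(1 - 9)*(-14) = -9*(-8)*(-14) = 72*(-14) = -1008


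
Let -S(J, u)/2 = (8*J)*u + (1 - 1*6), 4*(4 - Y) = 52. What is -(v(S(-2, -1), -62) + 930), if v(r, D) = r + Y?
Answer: -899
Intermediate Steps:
Y = -9 (Y = 4 - ¼*52 = 4 - 13 = -9)
S(J, u) = 10 - 16*J*u (S(J, u) = -2*((8*J)*u + (1 - 1*6)) = -2*(8*J*u + (1 - 6)) = -2*(8*J*u - 5) = -2*(-5 + 8*J*u) = 10 - 16*J*u)
v(r, D) = -9 + r (v(r, D) = r - 9 = -9 + r)
-(v(S(-2, -1), -62) + 930) = -((-9 + (10 - 16*(-2)*(-1))) + 930) = -((-9 + (10 - 32)) + 930) = -((-9 - 22) + 930) = -(-31 + 930) = -1*899 = -899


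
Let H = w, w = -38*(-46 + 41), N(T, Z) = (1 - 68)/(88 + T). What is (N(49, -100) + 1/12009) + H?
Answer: 311789804/1645233 ≈ 189.51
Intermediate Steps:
N(T, Z) = -67/(88 + T)
w = 190 (w = -38*(-5) = 190)
H = 190
(N(49, -100) + 1/12009) + H = (-67/(88 + 49) + 1/12009) + 190 = (-67/137 + 1/12009) + 190 = -804466/1645233 + 190 = 311789804/1645233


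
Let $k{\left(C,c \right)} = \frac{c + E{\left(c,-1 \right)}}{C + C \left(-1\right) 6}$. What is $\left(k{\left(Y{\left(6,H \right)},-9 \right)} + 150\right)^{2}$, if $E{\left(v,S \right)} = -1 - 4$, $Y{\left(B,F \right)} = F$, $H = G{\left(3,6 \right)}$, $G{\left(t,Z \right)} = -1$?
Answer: $\frac{541696}{25} \approx 21668.0$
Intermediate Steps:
$H = -1$
$E{\left(v,S \right)} = -5$
$k{\left(C,c \right)} = - \frac{-5 + c}{5 C}$ ($k{\left(C,c \right)} = \frac{c - 5}{C + C \left(-1\right) 6} = \frac{-5 + c}{C + - C 6} = \frac{-5 + c}{C - 6 C} = \frac{-5 + c}{\left(-5\right) C} = \left(-5 + c\right) \left(- \frac{1}{5 C}\right) = - \frac{-5 + c}{5 C}$)
$\left(k{\left(Y{\left(6,H \right)},-9 \right)} + 150\right)^{2} = \left(\frac{5 - -9}{5 \left(-1\right)} + 150\right)^{2} = \left(\frac{1}{5} \left(-1\right) \left(5 + 9\right) + 150\right)^{2} = \left(\frac{1}{5} \left(-1\right) 14 + 150\right)^{2} = \left(- \frac{14}{5} + 150\right)^{2} = \left(\frac{736}{5}\right)^{2} = \frac{541696}{25}$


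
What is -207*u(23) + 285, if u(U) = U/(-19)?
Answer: 10176/19 ≈ 535.58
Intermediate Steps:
u(U) = -U/19 (u(U) = U*(-1/19) = -U/19)
-207*u(23) + 285 = -(-207)*23/19 + 285 = -207*(-23/19) + 285 = 4761/19 + 285 = 10176/19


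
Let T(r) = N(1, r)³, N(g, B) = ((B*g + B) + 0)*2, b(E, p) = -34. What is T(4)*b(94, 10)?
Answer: -139264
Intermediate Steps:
N(g, B) = 2*B + 2*B*g (N(g, B) = ((B + B*g) + 0)*2 = (B + B*g)*2 = 2*B + 2*B*g)
T(r) = 64*r³ (T(r) = (2*r*(1 + 1))³ = (2*r*2)³ = (4*r)³ = 64*r³)
T(4)*b(94, 10) = (64*4³)*(-34) = (64*64)*(-34) = 4096*(-34) = -139264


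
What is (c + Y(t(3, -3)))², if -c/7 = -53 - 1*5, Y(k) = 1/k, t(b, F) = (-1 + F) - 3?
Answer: 8071281/49 ≈ 1.6472e+5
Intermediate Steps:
t(b, F) = -4 + F
Y(k) = 1/k
c = 406 (c = -7*(-53 - 1*5) = -7*(-53 - 5) = -7*(-58) = 406)
(c + Y(t(3, -3)))² = (406 + 1/(-4 - 3))² = (406 + 1/(-7))² = (406 - ⅐)² = (2841/7)² = 8071281/49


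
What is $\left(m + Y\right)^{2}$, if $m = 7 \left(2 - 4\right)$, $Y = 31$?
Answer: $289$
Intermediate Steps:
$m = -14$ ($m = 7 \left(2 - 4\right) = 7 \left(-2\right) = -14$)
$\left(m + Y\right)^{2} = \left(-14 + 31\right)^{2} = 17^{2} = 289$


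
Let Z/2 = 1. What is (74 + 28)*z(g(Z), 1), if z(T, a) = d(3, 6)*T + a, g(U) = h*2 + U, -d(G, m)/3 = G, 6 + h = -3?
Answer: 14790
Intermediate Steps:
h = -9 (h = -6 - 3 = -9)
Z = 2 (Z = 2*1 = 2)
d(G, m) = -3*G
g(U) = -18 + U (g(U) = -9*2 + U = -18 + U)
z(T, a) = a - 9*T (z(T, a) = (-3*3)*T + a = -9*T + a = a - 9*T)
(74 + 28)*z(g(Z), 1) = (74 + 28)*(1 - 9*(-18 + 2)) = 102*(1 - 9*(-16)) = 102*(1 + 144) = 102*145 = 14790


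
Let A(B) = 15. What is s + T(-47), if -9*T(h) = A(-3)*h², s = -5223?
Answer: -26714/3 ≈ -8904.7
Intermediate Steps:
T(h) = -5*h²/3
s + T(-47) = -5223 - 5/3*(-47)² = -5223 - 5/3*2209 = -5223 - 11045/3 = -26714/3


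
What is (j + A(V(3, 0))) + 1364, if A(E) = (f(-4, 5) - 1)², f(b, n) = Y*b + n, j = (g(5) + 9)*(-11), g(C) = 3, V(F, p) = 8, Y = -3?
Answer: 1488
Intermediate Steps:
j = -132 (j = (3 + 9)*(-11) = 12*(-11) = -132)
f(b, n) = n - 3*b (f(b, n) = -3*b + n = n - 3*b)
A(E) = 256 (A(E) = ((5 - 3*(-4)) - 1)² = ((5 + 12) - 1)² = (17 - 1)² = 16² = 256)
(j + A(V(3, 0))) + 1364 = (-132 + 256) + 1364 = 124 + 1364 = 1488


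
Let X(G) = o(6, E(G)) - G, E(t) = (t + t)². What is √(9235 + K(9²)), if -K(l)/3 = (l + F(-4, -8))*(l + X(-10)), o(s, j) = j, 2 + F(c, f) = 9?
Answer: I*√120389 ≈ 346.97*I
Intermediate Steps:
F(c, f) = 7 (F(c, f) = -2 + 9 = 7)
E(t) = 4*t² (E(t) = (2*t)² = 4*t²)
X(G) = -G + 4*G² (X(G) = 4*G² - G = -G + 4*G²)
K(l) = -3*(7 + l)*(410 + l) (K(l) = -3*(l + 7)*(l - 10*(-1 + 4*(-10))) = -3*(7 + l)*(l - 10*(-1 - 40)) = -3*(7 + l)*(l - 10*(-41)) = -3*(7 + l)*(l + 410) = -3*(7 + l)*(410 + l))
√(9235 + K(9²)) = √(9235 + (-8610 - 1251*9² - 3*(9²)²)) = √(9235 + (-8610 - 1251*81 - 3*81²)) = √(9235 + (-8610 - 101331 - 3*6561)) = √(9235 + (-8610 - 101331 - 19683)) = √(9235 - 129624) = √(-120389) = I*√120389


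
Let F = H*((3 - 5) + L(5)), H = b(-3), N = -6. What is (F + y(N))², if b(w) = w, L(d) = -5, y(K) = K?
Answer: 225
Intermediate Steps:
H = -3
F = 21 (F = -3*((3 - 5) - 5) = -3*(-2 - 5) = -3*(-7) = 21)
(F + y(N))² = (21 - 6)² = 15² = 225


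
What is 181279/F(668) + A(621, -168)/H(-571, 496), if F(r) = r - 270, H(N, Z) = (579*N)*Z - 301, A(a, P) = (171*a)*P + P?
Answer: 29733659566723/65264981270 ≈ 455.58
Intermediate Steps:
A(a, P) = P + 171*P*a (A(a, P) = 171*P*a + P = P + 171*P*a)
H(N, Z) = -301 + 579*N*Z (H(N, Z) = 579*N*Z - 301 = -301 + 579*N*Z)
F(r) = -270 + r
181279/F(668) + A(621, -168)/H(-571, 496) = 181279/(-270 + 668) + (-168*(1 + 171*621))/(-301 + 579*(-571)*496) = 181279/398 + (-168*(1 + 106191))/(-301 - 163982064) = 181279*(1/398) - 168*106192/(-163982365) = 181279/398 - 17840256*(-1/163982365) = 181279/398 + 17840256/163982365 = 29733659566723/65264981270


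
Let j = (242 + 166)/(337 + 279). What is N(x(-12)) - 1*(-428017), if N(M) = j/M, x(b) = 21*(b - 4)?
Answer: 3691218591/8624 ≈ 4.2802e+5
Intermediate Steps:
x(b) = -84 + 21*b (x(b) = 21*(-4 + b) = -84 + 21*b)
j = 51/77 (j = 408/616 = 408*(1/616) = 51/77 ≈ 0.66234)
N(M) = 51/(77*M)
N(x(-12)) - 1*(-428017) = 51/(77*(-84 + 21*(-12))) - 1*(-428017) = 51/(77*(-84 - 252)) + 428017 = (51/77)/(-336) + 428017 = (51/77)*(-1/336) + 428017 = -17/8624 + 428017 = 3691218591/8624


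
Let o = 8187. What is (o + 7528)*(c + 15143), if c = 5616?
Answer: 326227685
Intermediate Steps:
(o + 7528)*(c + 15143) = (8187 + 7528)*(5616 + 15143) = 15715*20759 = 326227685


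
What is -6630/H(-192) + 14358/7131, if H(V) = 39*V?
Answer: 661501/228192 ≈ 2.8989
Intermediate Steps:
-6630/H(-192) + 14358/7131 = -6630/(39*(-192)) + 14358/7131 = -6630/(-7488) + 14358*(1/7131) = -6630*(-1/7488) + 4786/2377 = 85/96 + 4786/2377 = 661501/228192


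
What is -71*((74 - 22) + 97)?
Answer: -10579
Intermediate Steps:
-71*((74 - 22) + 97) = -71*(52 + 97) = -71*149 = -10579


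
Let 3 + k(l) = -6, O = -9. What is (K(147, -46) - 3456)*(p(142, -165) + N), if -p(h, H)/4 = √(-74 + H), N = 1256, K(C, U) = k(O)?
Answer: -4352040 + 13860*I*√239 ≈ -4.352e+6 + 2.1427e+5*I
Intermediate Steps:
k(l) = -9 (k(l) = -3 - 6 = -9)
K(C, U) = -9
p(h, H) = -4*√(-74 + H)
(K(147, -46) - 3456)*(p(142, -165) + N) = (-9 - 3456)*(-4*√(-74 - 165) + 1256) = -3465*(-4*I*√239 + 1256) = -3465*(1256 - 4*I*√239) = -4352040 + 13860*I*√239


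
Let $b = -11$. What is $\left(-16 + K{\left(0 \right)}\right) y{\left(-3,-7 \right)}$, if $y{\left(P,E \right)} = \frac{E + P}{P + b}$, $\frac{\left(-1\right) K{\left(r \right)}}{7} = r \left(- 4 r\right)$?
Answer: $- \frac{80}{7} \approx -11.429$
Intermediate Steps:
$K{\left(r \right)} = 28 r^{2}$ ($K{\left(r \right)} = - 7 r \left(- 4 r\right) = - 7 \left(- 4 r^{2}\right) = 28 r^{2}$)
$y{\left(P,E \right)} = \frac{E + P}{-11 + P}$ ($y{\left(P,E \right)} = \frac{E + P}{P - 11} = \frac{E + P}{-11 + P}$)
$\left(-16 + K{\left(0 \right)}\right) y{\left(-3,-7 \right)} = \left(-16 + 28 \cdot 0^{2}\right) \frac{-7 - 3}{-11 - 3} = \left(-16 + 28 \cdot 0\right) \frac{1}{-14} \left(-10\right) = \left(-16 + 0\right) \left(\left(- \frac{1}{14}\right) \left(-10\right)\right) = \left(-16\right) \frac{5}{7} = - \frac{80}{7}$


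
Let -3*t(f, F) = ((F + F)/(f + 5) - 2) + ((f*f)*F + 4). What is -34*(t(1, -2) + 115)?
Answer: -35258/9 ≈ -3917.6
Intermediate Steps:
t(f, F) = -2/3 - 2*F/(3*(5 + f)) - F*f**2/3 (t(f, F) = -(((F + F)/(f + 5) - 2) + ((f*f)*F + 4))/3 = -(((2*F)/(5 + f) - 2) + (f**2*F + 4))/3 = -((2*F/(5 + f) - 2) + (F*f**2 + 4))/3 = -((-2 + 2*F/(5 + f)) + (4 + F*f**2))/3 = -(2 + F*f**2 + 2*F/(5 + f))/3 = -2/3 - 2*F/(3*(5 + f)) - F*f**2/3)
-34*(t(1, -2) + 115) = -34*((-10 - 2*(-2) - 2*1 - 1*(-2)*1**3 - 5*(-2)*1**2)/(3*(5 + 1)) + 115) = -34*((1/3)*(-10 + 4 - 2 - 1*(-2)*1 - 5*(-2)*1)/6 + 115) = -34*((1/3)*(1/6)*(-10 + 4 - 2 + 2 + 10) + 115) = -34*((1/3)*(1/6)*4 + 115) = -34*(2/9 + 115) = -34*1037/9 = -35258/9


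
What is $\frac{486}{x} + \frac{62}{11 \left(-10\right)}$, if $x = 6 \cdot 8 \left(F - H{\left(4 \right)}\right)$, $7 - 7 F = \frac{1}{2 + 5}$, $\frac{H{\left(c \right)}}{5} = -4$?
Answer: $- \frac{36649}{452320} \approx -0.081025$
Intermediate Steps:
$H{\left(c \right)} = -20$ ($H{\left(c \right)} = 5 \left(-4\right) = -20$)
$F = \frac{48}{49}$ ($F = 1 - \frac{1}{7 \left(2 + 5\right)} = 1 - \frac{1}{7 \cdot 7} = 1 - \frac{1}{49} = \frac{48}{49} \approx 0.97959$)
$x = \frac{49344}{49}$ ($x = 6 \cdot 8 \left(\frac{48}{49} - -20\right) = 48 \left(\frac{48}{49} + 20\right) = 48 \cdot \frac{1028}{49} = \frac{49344}{49} \approx 1007.0$)
$\frac{486}{x} + \frac{62}{11 \left(-10\right)} = \frac{486}{\frac{49344}{49}} + \frac{62}{11 \left(-10\right)} = 486 \cdot \frac{49}{49344} + \frac{62}{-110} = \frac{3969}{8224} + 62 \left(- \frac{1}{110}\right) = \frac{3969}{8224} - \frac{31}{55} = - \frac{36649}{452320}$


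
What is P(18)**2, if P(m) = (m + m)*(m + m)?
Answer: 1679616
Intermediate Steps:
P(m) = 4*m**2 (P(m) = (2*m)*(2*m) = 4*m**2)
P(18)**2 = (4*18**2)**2 = (4*324)**2 = 1296**2 = 1679616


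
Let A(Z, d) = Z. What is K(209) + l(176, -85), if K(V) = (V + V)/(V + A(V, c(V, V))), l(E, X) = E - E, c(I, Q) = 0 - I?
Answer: 1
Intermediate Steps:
c(I, Q) = -I
l(E, X) = 0
K(V) = 1 (K(V) = (V + V)/(V + V) = (2*V)/((2*V)) = (2*V)*(1/(2*V)) = 1)
K(209) + l(176, -85) = 1 + 0 = 1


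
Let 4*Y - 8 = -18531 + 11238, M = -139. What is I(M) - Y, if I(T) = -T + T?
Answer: 7285/4 ≈ 1821.3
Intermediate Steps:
I(T) = 0
Y = -7285/4 (Y = 2 + (-18531 + 11238)/4 = 2 + (¼)*(-7293) = 2 - 7293/4 = -7285/4 ≈ -1821.3)
I(M) - Y = 0 - 1*(-7285/4) = 0 + 7285/4 = 7285/4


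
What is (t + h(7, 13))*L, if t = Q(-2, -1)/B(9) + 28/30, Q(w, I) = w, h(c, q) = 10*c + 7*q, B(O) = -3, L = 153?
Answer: 124389/5 ≈ 24878.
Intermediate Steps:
h(c, q) = 7*q + 10*c
t = 8/5 (t = -2/(-3) + 28/30 = -2*(-1/3) + 28*(1/30) = 2/3 + 14/15 = 8/5 ≈ 1.6000)
(t + h(7, 13))*L = (8/5 + (7*13 + 10*7))*153 = (8/5 + (91 + 70))*153 = (8/5 + 161)*153 = (813/5)*153 = 124389/5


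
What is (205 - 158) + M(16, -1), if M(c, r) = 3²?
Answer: 56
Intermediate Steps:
M(c, r) = 9
(205 - 158) + M(16, -1) = (205 - 158) + 9 = 47 + 9 = 56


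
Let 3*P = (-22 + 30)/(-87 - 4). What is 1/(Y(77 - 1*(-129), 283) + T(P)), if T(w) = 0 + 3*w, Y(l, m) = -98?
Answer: -91/8926 ≈ -0.010195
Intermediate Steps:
P = -8/273 (P = ((-22 + 30)/(-87 - 4))/3 = (8/(-91))/3 = (8*(-1/91))/3 = (1/3)*(-8/91) = -8/273 ≈ -0.029304)
T(w) = 3*w
1/(Y(77 - 1*(-129), 283) + T(P)) = 1/(-98 + 3*(-8/273)) = 1/(-98 - 8/91) = 1/(-8926/91) = -91/8926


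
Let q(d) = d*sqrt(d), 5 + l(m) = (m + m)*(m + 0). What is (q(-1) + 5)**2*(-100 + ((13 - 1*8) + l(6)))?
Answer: -672 + 280*I ≈ -672.0 + 280.0*I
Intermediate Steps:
l(m) = -5 + 2*m**2 (l(m) = -5 + (m + m)*(m + 0) = -5 + (2*m)*m = -5 + 2*m**2)
q(d) = d**(3/2)
(q(-1) + 5)**2*(-100 + ((13 - 1*8) + l(6))) = ((-1)**(3/2) + 5)**2*(-100 + ((13 - 1*8) + (-5 + 2*6**2))) = (-I + 5)**2*(-100 + ((13 - 8) + (-5 + 2*36))) = (5 - I)**2*(-100 + (5 + (-5 + 72))) = (5 - I)**2*(-100 + (5 + 67)) = (5 - I)**2*(-100 + 72) = (5 - I)**2*(-28) = -28*(5 - I)**2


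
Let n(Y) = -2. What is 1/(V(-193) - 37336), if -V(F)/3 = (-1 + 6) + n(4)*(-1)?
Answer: -1/37357 ≈ -2.6769e-5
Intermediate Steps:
V(F) = -21 (V(F) = -3*((-1 + 6) - 2*(-1)) = -3*(5 + 2) = -3*7 = -21)
1/(V(-193) - 37336) = 1/(-21 - 37336) = 1/(-37357) = -1/37357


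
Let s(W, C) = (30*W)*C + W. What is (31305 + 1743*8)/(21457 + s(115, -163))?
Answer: -45249/540778 ≈ -0.083674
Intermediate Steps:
s(W, C) = W + 30*C*W (s(W, C) = 30*C*W + W = W + 30*C*W)
(31305 + 1743*8)/(21457 + s(115, -163)) = (31305 + 1743*8)/(21457 + 115*(1 + 30*(-163))) = (31305 + 13944)/(21457 + 115*(1 - 4890)) = 45249/(21457 + 115*(-4889)) = 45249/(21457 - 562235) = 45249/(-540778) = 45249*(-1/540778) = -45249/540778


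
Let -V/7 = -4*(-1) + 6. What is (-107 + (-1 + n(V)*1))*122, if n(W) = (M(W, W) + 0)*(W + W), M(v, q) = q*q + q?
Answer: -82509576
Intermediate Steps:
V = -70 (V = -7*(-4*(-1) + 6) = -7*(4 + 6) = -7*10 = -70)
M(v, q) = q + q² (M(v, q) = q² + q = q + q²)
n(W) = 2*W²*(1 + W) (n(W) = (W*(1 + W) + 0)*(W + W) = (W*(1 + W))*(2*W) = 2*W²*(1 + W))
(-107 + (-1 + n(V)*1))*122 = (-107 + (-1 + (2*(-70)²*(1 - 70))*1))*122 = (-107 + (-1 + (2*4900*(-69))*1))*122 = (-107 + (-1 - 676200*1))*122 = (-107 + (-1 - 676200))*122 = (-107 - 676201)*122 = -676308*122 = -82509576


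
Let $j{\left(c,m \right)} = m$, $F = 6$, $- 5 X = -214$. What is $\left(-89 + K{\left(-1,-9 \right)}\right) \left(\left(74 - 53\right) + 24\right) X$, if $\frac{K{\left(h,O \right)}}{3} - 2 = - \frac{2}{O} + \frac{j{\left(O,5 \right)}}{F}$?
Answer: $-153759$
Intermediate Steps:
$X = \frac{214}{5}$ ($X = \left(- \frac{1}{5}\right) \left(-214\right) = \frac{214}{5} \approx 42.8$)
$K{\left(h,O \right)} = \frac{17}{2} - \frac{6}{O}$ ($K{\left(h,O \right)} = 6 + 3 \left(- \frac{2}{O} + \frac{5}{6}\right) = 6 + 3 \left(\frac{5}{6} - \frac{2}{O}\right) = 6 + \left(\frac{5}{2} - \frac{6}{O}\right) = \frac{17}{2} - \frac{6}{O}$)
$\left(-89 + K{\left(-1,-9 \right)}\right) \left(\left(74 - 53\right) + 24\right) X = \left(-89 + \left(\frac{17}{2} - \frac{6}{-9}\right)\right) \left(\left(74 - 53\right) + 24\right) \frac{214}{5} = \left(-89 + \left(\frac{17}{2} - - \frac{2}{3}\right)\right) \left(21 + 24\right) \frac{214}{5} = \left(-89 + \left(\frac{17}{2} + \frac{2}{3}\right)\right) 45 \cdot \frac{214}{5} = \left(-89 + \frac{55}{6}\right) 45 \cdot \frac{214}{5} = \left(- \frac{479}{6}\right) 45 \cdot \frac{214}{5} = \left(- \frac{7185}{2}\right) \frac{214}{5} = -153759$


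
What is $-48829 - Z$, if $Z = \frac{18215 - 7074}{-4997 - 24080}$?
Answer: $- \frac{1419789692}{29077} \approx -48829.0$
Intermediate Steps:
$Z = - \frac{11141}{29077}$ ($Z = \frac{11141}{-29077} = 11141 \left(- \frac{1}{29077}\right) = - \frac{11141}{29077} \approx -0.38315$)
$-48829 - Z = -48829 - - \frac{11141}{29077} = -48829 + \frac{11141}{29077} = - \frac{1419789692}{29077}$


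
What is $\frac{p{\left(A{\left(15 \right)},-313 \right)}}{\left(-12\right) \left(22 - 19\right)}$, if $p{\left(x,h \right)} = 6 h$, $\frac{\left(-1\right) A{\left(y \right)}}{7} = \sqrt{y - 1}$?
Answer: $\frac{313}{6} \approx 52.167$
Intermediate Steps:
$A{\left(y \right)} = - 7 \sqrt{-1 + y}$ ($A{\left(y \right)} = - 7 \sqrt{y - 1} = - 7 \sqrt{-1 + y}$)
$\frac{p{\left(A{\left(15 \right)},-313 \right)}}{\left(-12\right) \left(22 - 19\right)} = \frac{6 \left(-313\right)}{\left(-12\right) \left(22 - 19\right)} = - \frac{1878}{\left(-12\right) 3} = - \frac{1878}{-36} = \left(-1878\right) \left(- \frac{1}{36}\right) = \frac{313}{6}$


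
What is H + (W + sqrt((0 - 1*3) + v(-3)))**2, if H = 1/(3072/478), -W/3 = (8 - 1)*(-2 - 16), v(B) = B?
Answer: 219460847/1536 + 756*I*sqrt(6) ≈ 1.4288e+5 + 1851.8*I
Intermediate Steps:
W = 378 (W = -3*(8 - 1)*(-2 - 16) = -21*(-18) = -3*(-126) = 378)
H = 239/1536 (H = 1/(3072*(1/478)) = 1/(1536/239) = 239/1536 ≈ 0.15560)
H + (W + sqrt((0 - 1*3) + v(-3)))**2 = 239/1536 + (378 + sqrt((0 - 1*3) - 3))**2 = 239/1536 + (378 + sqrt((0 - 3) - 3))**2 = 239/1536 + (378 + sqrt(-3 - 3))**2 = 239/1536 + (378 + sqrt(-6))**2 = 239/1536 + (378 + I*sqrt(6))**2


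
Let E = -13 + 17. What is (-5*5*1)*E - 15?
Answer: -115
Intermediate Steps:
E = 4
(-5*5*1)*E - 15 = (-5*5*1)*4 - 15 = -25*1*4 - 15 = -25*4 - 15 = -100 - 15 = -115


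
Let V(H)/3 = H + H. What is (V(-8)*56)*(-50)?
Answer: 134400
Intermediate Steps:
V(H) = 6*H (V(H) = 3*(H + H) = 3*(2*H) = 6*H)
(V(-8)*56)*(-50) = ((6*(-8))*56)*(-50) = -48*56*(-50) = -2688*(-50) = 134400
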